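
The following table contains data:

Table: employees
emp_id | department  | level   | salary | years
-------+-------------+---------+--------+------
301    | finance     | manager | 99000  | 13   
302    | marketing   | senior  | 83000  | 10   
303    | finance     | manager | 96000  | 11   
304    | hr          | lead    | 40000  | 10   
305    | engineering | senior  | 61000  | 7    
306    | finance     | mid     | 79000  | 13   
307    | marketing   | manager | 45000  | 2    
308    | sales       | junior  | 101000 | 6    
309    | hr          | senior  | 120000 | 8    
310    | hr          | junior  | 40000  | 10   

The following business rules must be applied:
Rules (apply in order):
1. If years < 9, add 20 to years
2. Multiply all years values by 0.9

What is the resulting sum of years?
153.0

Step 1: Apply Rule 1 - Add 20 to records with years < 9
  - 4 records affected: 23 + (4 × 20) = 103
  - Unaffected records: 67
  - Sum after Rule 1: 170
Step 2: Apply Rule 2 - Multiply all by 0.9
  - 170 × 0.9 = 153.0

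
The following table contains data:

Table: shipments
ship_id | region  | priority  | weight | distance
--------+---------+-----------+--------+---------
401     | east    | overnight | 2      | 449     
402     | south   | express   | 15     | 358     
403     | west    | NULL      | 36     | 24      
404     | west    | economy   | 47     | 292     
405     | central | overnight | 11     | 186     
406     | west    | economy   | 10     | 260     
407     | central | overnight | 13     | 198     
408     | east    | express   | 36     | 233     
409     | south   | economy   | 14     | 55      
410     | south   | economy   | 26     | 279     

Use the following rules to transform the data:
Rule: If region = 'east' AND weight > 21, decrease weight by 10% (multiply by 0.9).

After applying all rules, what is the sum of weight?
206.4

Step 1: Find records where region = 'east' AND weight > 21
Step 2: 1 records match, summing to 36
Step 3: After multiplier: 36 × 0.9 = 32.4
Step 4: Unaffected records sum: 174
Step 5: Final sum = 32.4 + 174 = 206.4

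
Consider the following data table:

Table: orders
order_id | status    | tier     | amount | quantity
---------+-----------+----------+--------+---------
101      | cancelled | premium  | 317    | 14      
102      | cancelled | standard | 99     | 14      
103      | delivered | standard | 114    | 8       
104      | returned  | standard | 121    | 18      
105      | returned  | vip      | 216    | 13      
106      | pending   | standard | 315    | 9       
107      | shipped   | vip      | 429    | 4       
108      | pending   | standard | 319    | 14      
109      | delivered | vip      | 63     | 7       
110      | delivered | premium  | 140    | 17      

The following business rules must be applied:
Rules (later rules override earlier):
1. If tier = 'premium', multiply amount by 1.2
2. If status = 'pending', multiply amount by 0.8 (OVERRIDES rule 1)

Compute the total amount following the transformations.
2097.6

Step 1: Rule 2 takes priority for records with status = 'pending'
  - 2 records: 634 × 0.8 = 507.2
Step 2: Rule 1 applies to remaining records with tier = 'premium'
  - 2 records: 457 × 1.2 = 548.4
Step 3: Other records unchanged: 1042
Step 4: Final sum = 507.2 + 548.4 + 1042 = 2097.6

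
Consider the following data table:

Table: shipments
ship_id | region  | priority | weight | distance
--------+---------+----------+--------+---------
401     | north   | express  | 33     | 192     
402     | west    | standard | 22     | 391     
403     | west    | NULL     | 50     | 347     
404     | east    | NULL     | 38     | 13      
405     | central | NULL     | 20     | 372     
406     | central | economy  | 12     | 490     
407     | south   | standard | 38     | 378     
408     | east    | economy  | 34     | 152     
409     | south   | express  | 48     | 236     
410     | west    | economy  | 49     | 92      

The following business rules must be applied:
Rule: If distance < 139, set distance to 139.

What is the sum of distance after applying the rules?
2836

Step 1: 2 records have distance < 139
Step 2: These records originally summed to 105
Step 3: After setting to minimum: 2 × 139 = 278
Step 4: Unaffected records sum: 2558
Step 5: Final sum = 278 + 2558 = 2836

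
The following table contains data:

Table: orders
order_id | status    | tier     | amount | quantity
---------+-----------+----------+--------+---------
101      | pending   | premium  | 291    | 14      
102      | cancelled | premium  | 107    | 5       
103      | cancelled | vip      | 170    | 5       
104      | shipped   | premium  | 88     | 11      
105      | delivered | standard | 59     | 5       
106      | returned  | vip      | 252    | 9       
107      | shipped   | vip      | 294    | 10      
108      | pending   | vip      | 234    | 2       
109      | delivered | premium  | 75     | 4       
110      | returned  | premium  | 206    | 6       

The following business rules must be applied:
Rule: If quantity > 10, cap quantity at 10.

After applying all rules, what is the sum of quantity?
66

Step 1: 2 records have quantity > 10
Step 2: These records originally summed to 25
Step 3: After capping: 2 × 10 = 20
Step 4: Unaffected records sum: 46
Step 5: Final sum = 20 + 46 = 66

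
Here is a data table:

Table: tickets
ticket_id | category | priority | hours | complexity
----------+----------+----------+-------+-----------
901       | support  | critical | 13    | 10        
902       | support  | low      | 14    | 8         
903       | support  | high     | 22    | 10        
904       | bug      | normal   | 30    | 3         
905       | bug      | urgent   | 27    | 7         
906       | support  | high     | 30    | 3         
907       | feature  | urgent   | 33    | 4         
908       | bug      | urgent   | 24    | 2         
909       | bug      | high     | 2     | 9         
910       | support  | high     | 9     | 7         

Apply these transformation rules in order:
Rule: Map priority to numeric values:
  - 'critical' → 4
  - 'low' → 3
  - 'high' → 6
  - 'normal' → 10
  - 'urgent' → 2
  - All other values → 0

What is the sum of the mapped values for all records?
47

Step 1: Apply mapping to each record
Step 2: Count by status:
  'critical': 1 records × 4 = 4
  'low': 1 records × 3 = 3
  'high': 4 records × 6 = 24
  'normal': 1 records × 10 = 10
  'urgent': 3 records × 2 = 6
Step 3: Sum all mapped values = 47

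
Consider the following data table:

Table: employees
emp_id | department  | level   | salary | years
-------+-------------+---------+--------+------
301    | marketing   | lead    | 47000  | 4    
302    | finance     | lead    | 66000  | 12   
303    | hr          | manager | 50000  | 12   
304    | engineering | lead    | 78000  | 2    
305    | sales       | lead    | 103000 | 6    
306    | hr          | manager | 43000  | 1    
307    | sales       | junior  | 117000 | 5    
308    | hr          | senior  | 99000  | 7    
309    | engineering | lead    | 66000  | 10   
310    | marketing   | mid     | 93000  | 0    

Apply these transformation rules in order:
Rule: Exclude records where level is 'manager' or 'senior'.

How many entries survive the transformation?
7

Step 1: Count records to exclude
  - 2 (manager) + 1 (senior) = 3 records
Step 2: Total records: 10
Step 3: Remaining = 10 - 3 = 7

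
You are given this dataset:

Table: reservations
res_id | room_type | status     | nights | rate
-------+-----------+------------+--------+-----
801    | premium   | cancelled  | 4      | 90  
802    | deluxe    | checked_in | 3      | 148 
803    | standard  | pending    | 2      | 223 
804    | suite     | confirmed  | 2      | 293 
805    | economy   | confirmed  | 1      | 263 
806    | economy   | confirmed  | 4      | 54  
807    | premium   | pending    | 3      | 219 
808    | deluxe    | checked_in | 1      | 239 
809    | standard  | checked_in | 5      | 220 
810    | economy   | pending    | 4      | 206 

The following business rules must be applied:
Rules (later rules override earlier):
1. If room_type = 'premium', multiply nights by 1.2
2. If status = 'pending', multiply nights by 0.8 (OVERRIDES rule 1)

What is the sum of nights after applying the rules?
28.0

Step 1: Rule 2 takes priority for records with status = 'pending'
  - 3 records: 9 × 0.8 = 7.2
Step 2: Rule 1 applies to remaining records with room_type = 'premium'
  - 1 records: 4 × 1.2 = 4.8
Step 3: Other records unchanged: 16
Step 4: Final sum = 7.2 + 4.8 + 16 = 28.0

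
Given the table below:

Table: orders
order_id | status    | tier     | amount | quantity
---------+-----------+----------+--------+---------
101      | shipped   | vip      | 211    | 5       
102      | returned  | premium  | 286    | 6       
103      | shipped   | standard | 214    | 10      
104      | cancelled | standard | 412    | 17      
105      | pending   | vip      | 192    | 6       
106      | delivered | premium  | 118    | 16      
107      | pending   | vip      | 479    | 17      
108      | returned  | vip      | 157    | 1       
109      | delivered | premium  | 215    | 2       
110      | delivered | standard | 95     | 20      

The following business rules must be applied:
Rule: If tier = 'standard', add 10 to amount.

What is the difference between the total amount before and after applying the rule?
30

Step 1: Original sum of amount = 2379
Step 2: 3 records have tier = 'standard'
Step 3: Each affected record changes by 10
Step 4: Total change = 3 × 10 = 30
Step 5: New sum = 2379 + 30 = 2409
Step 6: Difference = |2409 - 2379| = 30
        (Sum increased by 30)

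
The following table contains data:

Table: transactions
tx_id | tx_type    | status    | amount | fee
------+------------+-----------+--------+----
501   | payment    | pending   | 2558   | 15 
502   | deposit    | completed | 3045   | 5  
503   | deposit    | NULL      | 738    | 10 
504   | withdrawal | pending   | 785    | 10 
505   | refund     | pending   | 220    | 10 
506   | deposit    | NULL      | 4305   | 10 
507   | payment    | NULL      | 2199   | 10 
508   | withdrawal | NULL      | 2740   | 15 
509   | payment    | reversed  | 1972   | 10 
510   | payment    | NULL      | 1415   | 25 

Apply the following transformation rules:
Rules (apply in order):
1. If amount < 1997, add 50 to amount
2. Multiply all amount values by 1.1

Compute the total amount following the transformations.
22249.7

Step 1: Apply Rule 1 - Add 50 to records with amount < 1997
  - 5 records affected: 5130 + (5 × 50) = 5380
  - Unaffected records: 14847
  - Sum after Rule 1: 20227
Step 2: Apply Rule 2 - Multiply all by 1.1
  - 20227 × 1.1 = 22249.7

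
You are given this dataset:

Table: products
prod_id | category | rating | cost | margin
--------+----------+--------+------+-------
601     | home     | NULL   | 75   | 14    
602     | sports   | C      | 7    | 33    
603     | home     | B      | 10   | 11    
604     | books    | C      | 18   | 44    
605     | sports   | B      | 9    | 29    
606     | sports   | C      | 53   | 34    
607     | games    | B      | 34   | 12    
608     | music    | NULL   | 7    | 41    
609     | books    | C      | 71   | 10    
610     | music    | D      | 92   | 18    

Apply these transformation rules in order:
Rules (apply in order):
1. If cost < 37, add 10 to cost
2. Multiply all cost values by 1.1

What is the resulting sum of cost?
479.6

Step 1: Apply Rule 1 - Add 10 to records with cost < 37
  - 6 records affected: 85 + (6 × 10) = 145
  - Unaffected records: 291
  - Sum after Rule 1: 436
Step 2: Apply Rule 2 - Multiply all by 1.1
  - 436 × 1.1 = 479.6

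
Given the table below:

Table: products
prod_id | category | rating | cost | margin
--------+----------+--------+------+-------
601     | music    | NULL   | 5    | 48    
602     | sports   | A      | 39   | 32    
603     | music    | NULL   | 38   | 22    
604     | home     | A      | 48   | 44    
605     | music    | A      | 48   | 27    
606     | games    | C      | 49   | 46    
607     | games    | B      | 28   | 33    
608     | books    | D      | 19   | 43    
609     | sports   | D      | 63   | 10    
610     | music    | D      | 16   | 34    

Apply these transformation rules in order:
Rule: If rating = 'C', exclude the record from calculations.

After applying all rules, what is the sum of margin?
293

Step 1: Identify records where rating = 'C'
Step 2: The excluded records sum to 46
Step 3: Original total margin = 339
Step 4: Remaining total = 339 - 46 = 293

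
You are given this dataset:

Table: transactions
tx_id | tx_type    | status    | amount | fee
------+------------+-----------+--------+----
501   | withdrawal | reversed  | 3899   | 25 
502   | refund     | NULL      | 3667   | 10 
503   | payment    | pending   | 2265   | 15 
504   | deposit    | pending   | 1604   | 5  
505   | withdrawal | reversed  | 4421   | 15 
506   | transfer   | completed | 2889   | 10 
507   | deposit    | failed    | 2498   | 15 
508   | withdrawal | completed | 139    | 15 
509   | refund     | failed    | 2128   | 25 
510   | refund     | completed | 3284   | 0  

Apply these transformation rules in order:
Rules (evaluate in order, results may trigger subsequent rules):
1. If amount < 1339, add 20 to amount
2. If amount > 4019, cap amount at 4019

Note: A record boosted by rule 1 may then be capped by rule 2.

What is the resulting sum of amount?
26412

Step 1: Apply rule 1 to records with amount < 1339
  - 1 records get bonus of 20
  - Of these, 0 records then exceed 4019 and get capped
Step 2: Apply rule 2 to records with amount > 4019
  - 1 records (original) are capped
Step 3: Calculate final sum = 26412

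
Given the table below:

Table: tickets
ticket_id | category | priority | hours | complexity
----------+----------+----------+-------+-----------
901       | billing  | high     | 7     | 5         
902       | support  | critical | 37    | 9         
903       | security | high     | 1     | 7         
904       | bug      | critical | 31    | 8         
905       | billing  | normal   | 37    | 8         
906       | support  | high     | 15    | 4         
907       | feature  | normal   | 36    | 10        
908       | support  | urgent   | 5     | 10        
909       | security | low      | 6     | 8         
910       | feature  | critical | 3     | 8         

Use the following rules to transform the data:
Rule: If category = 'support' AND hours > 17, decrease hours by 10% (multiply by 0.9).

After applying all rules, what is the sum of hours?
174.3

Step 1: Find records where category = 'support' AND hours > 17
Step 2: 1 records match, summing to 37
Step 3: After multiplier: 37 × 0.9 = 33.3
Step 4: Unaffected records sum: 141
Step 5: Final sum = 33.3 + 141 = 174.3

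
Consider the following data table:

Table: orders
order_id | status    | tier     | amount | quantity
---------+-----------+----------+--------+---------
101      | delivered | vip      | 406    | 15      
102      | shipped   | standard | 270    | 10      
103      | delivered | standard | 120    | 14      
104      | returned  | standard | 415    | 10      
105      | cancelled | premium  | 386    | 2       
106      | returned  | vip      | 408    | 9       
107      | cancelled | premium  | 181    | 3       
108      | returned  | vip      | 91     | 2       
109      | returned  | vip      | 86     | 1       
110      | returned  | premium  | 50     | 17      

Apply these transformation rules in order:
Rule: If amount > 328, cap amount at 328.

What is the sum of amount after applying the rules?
2110

Step 1: 4 records have amount > 328
Step 2: These records originally summed to 1615
Step 3: After capping: 4 × 328 = 1312
Step 4: Unaffected records sum: 798
Step 5: Final sum = 1312 + 798 = 2110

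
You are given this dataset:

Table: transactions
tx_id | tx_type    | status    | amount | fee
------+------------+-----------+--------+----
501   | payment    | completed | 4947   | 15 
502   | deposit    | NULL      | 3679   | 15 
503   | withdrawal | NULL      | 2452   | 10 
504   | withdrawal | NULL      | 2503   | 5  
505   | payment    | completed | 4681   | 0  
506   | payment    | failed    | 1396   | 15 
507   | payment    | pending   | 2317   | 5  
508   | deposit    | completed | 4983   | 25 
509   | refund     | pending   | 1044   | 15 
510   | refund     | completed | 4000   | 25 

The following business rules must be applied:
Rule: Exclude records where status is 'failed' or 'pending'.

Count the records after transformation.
7

Step 1: Count records to exclude
  - 1 (failed) + 2 (pending) = 3 records
Step 2: Total records: 10
Step 3: Remaining = 10 - 3 = 7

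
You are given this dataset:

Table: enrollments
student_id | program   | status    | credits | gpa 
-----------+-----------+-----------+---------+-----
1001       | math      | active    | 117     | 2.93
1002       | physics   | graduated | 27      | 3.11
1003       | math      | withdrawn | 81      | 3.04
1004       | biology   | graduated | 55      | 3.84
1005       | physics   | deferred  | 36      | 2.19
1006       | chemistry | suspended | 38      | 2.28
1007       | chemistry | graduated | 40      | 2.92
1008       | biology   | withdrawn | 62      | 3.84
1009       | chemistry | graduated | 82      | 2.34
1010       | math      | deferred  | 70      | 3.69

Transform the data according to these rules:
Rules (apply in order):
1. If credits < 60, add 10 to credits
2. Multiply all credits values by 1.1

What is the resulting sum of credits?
723.8

Step 1: Apply Rule 1 - Add 10 to records with credits < 60
  - 5 records affected: 196 + (5 × 10) = 246
  - Unaffected records: 412
  - Sum after Rule 1: 658
Step 2: Apply Rule 2 - Multiply all by 1.1
  - 658 × 1.1 = 723.8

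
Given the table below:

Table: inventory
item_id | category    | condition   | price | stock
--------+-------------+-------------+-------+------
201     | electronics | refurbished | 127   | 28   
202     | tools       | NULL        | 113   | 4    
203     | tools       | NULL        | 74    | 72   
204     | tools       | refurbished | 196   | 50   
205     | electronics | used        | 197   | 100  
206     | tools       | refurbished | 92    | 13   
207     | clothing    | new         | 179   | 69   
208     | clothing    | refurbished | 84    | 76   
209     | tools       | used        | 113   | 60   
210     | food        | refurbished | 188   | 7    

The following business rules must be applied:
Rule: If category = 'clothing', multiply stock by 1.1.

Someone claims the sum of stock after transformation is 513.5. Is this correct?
No, the correct result is 493.5.

Step 1: Calculate the correct sum after transformation
Step 2: Apply multiplier 1.1 to records where category = 'clothing'
Step 3: Correct result = 493.5
Step 4: Claimed result = 513.5
Step 5: 493.5 ≠ 513.5
Conclusion: The claimed result is incorrect. The correct answer is 493.5.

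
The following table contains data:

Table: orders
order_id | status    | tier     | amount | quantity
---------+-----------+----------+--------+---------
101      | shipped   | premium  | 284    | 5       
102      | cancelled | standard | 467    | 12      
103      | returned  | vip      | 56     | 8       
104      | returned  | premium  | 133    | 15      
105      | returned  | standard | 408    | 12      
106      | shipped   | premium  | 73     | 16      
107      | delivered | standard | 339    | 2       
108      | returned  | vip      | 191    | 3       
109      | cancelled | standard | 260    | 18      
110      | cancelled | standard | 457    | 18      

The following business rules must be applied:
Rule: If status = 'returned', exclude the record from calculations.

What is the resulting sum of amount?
1880

Step 1: Identify records where status = 'returned'
Step 2: The excluded records sum to 788
Step 3: Original total amount = 2668
Step 4: Remaining total = 2668 - 788 = 1880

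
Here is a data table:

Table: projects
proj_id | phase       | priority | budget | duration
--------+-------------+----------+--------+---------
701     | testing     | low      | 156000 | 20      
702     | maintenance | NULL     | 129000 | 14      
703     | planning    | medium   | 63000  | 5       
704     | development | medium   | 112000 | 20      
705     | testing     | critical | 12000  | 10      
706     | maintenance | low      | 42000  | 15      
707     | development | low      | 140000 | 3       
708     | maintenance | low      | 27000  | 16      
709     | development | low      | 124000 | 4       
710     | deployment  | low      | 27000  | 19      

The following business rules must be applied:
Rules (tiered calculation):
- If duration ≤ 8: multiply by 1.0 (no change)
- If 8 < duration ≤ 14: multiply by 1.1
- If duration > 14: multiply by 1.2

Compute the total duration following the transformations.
146.4

Step 1: Tier 1 (duration ≤ 8): 3 records, sum = 12 × 1.0 = 12.0
Step 2: Tier 2 (8 < duration ≤ 14): 2 records, sum = 24 × 1.1 = 26.4
Step 3: Tier 3 (duration > 14): 5 records, sum = 90 × 1.2 = 108.0
Step 4: Final sum = 12.0 + 26.4 + 108.0 = 146.4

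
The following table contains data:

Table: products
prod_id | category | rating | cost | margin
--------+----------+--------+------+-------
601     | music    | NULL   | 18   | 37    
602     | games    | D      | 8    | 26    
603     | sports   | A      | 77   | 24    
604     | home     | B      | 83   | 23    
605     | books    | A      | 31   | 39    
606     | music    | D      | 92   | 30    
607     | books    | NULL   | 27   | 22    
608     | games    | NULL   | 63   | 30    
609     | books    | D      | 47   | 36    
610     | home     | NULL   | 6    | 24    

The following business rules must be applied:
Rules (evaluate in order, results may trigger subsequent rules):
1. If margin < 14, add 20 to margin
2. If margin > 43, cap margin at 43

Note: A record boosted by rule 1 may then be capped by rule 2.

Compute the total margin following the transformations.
291

Step 1: Apply rule 1 to records with margin < 14
  - 0 records get bonus of 20
  - Of these, 0 records then exceed 43 and get capped
Step 2: Apply rule 2 to records with margin > 43
  - 0 records (original) are capped
Step 3: Calculate final sum = 291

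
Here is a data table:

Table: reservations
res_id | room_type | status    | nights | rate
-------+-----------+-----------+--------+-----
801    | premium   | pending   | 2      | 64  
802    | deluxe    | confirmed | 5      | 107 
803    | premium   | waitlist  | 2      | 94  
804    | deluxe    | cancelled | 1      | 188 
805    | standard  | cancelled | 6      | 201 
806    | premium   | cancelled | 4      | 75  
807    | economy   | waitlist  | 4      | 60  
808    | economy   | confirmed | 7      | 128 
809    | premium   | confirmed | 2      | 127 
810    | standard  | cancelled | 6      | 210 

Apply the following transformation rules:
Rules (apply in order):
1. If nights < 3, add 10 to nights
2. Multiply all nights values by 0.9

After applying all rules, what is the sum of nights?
71.1

Step 1: Apply Rule 1 - Add 10 to records with nights < 3
  - 4 records affected: 7 + (4 × 10) = 47
  - Unaffected records: 32
  - Sum after Rule 1: 79
Step 2: Apply Rule 2 - Multiply all by 0.9
  - 79 × 0.9 = 71.1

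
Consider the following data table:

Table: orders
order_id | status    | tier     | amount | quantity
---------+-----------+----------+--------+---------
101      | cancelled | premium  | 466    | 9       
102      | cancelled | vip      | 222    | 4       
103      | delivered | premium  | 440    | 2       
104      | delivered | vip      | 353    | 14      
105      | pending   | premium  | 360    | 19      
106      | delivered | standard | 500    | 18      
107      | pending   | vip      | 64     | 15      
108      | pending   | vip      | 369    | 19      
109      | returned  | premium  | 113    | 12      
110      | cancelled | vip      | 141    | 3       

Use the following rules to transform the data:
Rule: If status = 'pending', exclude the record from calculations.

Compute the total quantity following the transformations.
62

Step 1: Identify records where status = 'pending'
Step 2: The excluded records sum to 53
Step 3: Original total quantity = 115
Step 4: Remaining total = 115 - 53 = 62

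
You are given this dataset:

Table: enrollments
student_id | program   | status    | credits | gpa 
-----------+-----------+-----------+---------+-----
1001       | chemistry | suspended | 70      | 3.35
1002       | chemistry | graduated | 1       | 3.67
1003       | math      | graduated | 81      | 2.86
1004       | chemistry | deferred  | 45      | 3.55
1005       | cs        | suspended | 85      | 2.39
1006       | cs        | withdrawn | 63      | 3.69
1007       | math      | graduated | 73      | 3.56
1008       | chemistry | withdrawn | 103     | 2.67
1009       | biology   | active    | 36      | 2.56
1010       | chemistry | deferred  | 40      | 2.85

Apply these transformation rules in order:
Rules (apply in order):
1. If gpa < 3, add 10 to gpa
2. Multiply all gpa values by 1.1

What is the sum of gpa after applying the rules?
89.27

Step 1: Apply Rule 1 - Add 10 to records with gpa < 3
  - 5 records affected: 13.33 + (5 × 10) = 63.33
  - Unaffected records: 17.82
  - Sum after Rule 1: 81.15
Step 2: Apply Rule 2 - Multiply all by 1.1
  - 81.15 × 1.1 = 89.27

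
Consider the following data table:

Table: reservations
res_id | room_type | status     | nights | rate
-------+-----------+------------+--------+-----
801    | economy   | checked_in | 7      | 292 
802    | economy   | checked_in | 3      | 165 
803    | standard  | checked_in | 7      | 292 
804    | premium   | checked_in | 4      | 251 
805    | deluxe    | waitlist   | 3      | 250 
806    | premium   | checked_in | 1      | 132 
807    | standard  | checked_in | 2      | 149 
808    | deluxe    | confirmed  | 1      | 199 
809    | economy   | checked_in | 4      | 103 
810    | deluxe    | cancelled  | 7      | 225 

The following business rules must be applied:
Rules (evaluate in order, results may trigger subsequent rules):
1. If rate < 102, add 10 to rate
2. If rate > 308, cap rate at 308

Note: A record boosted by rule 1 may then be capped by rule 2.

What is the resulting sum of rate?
2058

Step 1: Apply rule 1 to records with rate < 102
  - 0 records get bonus of 10
  - Of these, 0 records then exceed 308 and get capped
Step 2: Apply rule 2 to records with rate > 308
  - 0 records (original) are capped
Step 3: Calculate final sum = 2058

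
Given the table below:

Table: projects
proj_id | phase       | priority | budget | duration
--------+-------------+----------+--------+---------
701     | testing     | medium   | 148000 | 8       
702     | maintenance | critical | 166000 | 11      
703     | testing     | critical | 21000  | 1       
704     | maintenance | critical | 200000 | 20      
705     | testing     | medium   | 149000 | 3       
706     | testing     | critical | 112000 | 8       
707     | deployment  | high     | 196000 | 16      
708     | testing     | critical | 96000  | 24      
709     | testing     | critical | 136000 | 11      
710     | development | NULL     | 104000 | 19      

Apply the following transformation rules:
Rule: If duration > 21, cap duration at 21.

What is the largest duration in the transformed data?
21

Step 1: Original maximum duration = 24
Step 2: Apply cap at 21
Step 3: 1 records had duration > 21 and were capped
Step 4: Maximum after transformation = 21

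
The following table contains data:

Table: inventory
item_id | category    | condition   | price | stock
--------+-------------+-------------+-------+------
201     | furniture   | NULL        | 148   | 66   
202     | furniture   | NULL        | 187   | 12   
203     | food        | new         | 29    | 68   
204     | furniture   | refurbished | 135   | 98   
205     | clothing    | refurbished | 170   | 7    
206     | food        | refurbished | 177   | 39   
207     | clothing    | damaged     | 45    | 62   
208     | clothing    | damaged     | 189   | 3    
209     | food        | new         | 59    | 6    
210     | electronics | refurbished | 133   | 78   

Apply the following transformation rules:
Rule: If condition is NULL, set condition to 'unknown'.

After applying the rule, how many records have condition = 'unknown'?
2

Step 1: Count records where condition IS NULL
Step 2: Found 2 records with NULL condition
Step 3: These records will have condition set to 'unknown'
Step 4: Records already having condition = 'unknown': 0
Step 5: Answer: 2 + 0 = 2 records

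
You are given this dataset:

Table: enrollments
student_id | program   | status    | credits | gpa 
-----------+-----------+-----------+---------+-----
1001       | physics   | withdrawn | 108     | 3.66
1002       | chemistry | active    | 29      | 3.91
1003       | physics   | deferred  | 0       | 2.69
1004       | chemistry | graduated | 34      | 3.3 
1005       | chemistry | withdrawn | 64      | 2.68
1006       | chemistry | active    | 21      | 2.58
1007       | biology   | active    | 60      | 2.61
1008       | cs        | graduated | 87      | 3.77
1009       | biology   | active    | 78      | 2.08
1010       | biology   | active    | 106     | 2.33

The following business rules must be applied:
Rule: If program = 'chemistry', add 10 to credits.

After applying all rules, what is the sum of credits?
627

Step 1: Count records where program = 'chemistry': 4
Step 2: Total bonus added: 4 × 10 = 40
Step 3: Original sum of credits: 587
Step 4: Final sum = 587 + 40 = 627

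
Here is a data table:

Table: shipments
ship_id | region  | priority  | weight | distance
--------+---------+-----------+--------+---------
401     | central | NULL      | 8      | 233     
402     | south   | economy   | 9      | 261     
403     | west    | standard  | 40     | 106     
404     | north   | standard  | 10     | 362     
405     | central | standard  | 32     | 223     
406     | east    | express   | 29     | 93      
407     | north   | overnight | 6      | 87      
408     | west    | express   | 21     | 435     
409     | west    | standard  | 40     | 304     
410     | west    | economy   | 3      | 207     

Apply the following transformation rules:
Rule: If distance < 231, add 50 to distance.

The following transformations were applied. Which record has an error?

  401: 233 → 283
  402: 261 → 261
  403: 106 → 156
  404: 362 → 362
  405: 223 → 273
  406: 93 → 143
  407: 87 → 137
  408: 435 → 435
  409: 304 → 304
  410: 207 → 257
Record 401 has an error. The correct transformed value should be 233, not 283.

Step 1: Check each record against the rule
Step 2: Record 401 has distance = 233
Step 3: Since 233 >= 231, the bonus should not have been applied
Step 4: Correct value = 233, but claimed value = 283
Conclusion: Record 401 has the error.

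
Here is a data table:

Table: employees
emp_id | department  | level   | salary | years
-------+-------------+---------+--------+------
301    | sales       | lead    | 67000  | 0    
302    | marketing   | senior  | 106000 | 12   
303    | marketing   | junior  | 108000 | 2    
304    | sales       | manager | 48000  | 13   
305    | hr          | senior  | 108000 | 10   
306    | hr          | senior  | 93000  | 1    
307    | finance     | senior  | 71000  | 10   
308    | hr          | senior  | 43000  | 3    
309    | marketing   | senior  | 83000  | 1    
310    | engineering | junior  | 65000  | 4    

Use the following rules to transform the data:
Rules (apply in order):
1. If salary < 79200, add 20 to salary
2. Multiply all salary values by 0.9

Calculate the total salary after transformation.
712890.0

Step 1: Apply Rule 1 - Add 20 to records with salary < 79200
  - 5 records affected: 294000 + (5 × 20) = 294100
  - Unaffected records: 498000
  - Sum after Rule 1: 792100
Step 2: Apply Rule 2 - Multiply all by 0.9
  - 792100 × 0.9 = 712890.0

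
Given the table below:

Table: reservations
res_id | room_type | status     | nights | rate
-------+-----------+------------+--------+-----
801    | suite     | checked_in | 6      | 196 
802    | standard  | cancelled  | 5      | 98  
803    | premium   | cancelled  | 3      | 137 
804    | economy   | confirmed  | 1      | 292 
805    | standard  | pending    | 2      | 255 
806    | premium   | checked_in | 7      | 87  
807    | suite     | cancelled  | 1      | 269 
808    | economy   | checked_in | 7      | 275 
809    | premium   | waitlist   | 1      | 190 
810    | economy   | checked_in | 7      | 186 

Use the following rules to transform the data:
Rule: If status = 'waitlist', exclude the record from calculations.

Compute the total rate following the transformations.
1795

Step 1: Identify records where status = 'waitlist'
Step 2: The excluded records sum to 190
Step 3: Original total rate = 1985
Step 4: Remaining total = 1985 - 190 = 1795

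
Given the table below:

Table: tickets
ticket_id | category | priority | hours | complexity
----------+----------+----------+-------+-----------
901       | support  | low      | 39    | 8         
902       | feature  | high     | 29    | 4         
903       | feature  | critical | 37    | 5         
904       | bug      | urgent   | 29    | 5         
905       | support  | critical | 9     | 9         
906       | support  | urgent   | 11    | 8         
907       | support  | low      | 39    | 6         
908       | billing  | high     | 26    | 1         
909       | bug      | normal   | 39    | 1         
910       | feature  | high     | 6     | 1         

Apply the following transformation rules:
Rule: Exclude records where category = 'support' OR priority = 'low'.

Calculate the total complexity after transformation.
17

Step 1: Find records where category = 'support' OR priority = 'low'
Step 2: 4 records match, summing to 31
Step 3: Original sum: 48
Step 4: Remaining sum = 48 - 31 = 17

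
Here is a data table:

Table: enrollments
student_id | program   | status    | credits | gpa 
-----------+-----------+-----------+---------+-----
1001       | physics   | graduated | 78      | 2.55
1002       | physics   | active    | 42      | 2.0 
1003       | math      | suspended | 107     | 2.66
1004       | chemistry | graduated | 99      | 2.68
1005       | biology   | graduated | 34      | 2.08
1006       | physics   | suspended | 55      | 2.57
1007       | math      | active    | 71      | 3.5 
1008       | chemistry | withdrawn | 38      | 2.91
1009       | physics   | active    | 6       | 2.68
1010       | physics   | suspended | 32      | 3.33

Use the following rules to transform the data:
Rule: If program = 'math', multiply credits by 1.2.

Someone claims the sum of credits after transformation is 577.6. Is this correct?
No, the correct result is 597.6.

Step 1: Calculate the correct sum after transformation
Step 2: Apply multiplier 1.2 to records where program = 'math'
Step 3: Correct result = 597.6
Step 4: Claimed result = 577.6
Step 5: 597.6 ≠ 577.6
Conclusion: The claimed result is incorrect. The correct answer is 597.6.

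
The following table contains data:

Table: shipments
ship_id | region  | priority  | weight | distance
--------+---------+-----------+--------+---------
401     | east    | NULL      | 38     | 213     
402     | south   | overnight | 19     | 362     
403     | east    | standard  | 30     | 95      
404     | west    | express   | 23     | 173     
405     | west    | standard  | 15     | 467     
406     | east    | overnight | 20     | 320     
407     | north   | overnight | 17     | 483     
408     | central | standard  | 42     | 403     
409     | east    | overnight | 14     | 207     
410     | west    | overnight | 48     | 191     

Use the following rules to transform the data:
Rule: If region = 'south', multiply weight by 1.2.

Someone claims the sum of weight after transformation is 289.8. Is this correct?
No, the correct result is 269.8.

Step 1: Calculate the correct sum after transformation
Step 2: Apply multiplier 1.2 to records where region = 'south'
Step 3: Correct result = 269.8
Step 4: Claimed result = 289.8
Step 5: 269.8 ≠ 289.8
Conclusion: The claimed result is incorrect. The correct answer is 269.8.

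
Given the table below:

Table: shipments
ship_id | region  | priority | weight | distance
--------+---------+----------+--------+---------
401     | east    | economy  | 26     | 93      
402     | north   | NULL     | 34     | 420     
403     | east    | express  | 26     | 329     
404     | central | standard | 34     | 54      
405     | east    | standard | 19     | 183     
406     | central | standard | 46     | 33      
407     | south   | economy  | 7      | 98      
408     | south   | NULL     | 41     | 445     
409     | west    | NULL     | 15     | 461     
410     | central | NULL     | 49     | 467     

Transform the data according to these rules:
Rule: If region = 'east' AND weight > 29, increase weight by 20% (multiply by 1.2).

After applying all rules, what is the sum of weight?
297

Step 1: Find records where region = 'east' AND weight > 29
Step 2: 0 records match, summing to 0
Step 3: After multiplier: 0 × 1.2 = 0.0
Step 4: Unaffected records sum: 297
Step 5: Final sum = 0.0 + 297 = 297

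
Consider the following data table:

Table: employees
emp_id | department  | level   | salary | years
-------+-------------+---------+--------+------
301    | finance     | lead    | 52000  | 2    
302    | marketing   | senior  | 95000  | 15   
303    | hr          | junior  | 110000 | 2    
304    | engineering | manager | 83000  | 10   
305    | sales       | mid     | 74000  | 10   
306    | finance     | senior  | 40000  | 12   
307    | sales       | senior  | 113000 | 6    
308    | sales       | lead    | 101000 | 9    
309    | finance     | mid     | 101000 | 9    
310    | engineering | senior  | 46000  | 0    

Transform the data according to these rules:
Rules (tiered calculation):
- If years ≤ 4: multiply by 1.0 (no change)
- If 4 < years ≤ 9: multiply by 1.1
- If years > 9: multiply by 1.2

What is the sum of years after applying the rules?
86.8

Step 1: Tier 1 (years ≤ 4): 3 records, sum = 4 × 1.0 = 4.0
Step 2: Tier 2 (4 < years ≤ 9): 3 records, sum = 24 × 1.1 = 26.4
Step 3: Tier 3 (years > 9): 4 records, sum = 47 × 1.2 = 56.4
Step 4: Final sum = 4.0 + 26.4 + 56.4 = 86.8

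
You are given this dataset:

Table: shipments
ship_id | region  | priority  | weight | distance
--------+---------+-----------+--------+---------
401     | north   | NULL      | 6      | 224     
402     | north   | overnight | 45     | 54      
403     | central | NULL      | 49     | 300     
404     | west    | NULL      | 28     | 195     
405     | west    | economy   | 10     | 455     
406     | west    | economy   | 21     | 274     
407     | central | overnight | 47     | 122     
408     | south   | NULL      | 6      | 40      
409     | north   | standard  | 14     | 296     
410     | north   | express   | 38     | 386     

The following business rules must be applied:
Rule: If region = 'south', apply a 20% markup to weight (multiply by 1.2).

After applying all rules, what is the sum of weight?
265.2

Step 1: Records with region = 'south' have total weight = 6
Step 2: Apply multiplier: 6 × 1.2 = 7.2
Step 3: Other records total: 258
Step 4: Final sum = 7.2 + 258 = 265.2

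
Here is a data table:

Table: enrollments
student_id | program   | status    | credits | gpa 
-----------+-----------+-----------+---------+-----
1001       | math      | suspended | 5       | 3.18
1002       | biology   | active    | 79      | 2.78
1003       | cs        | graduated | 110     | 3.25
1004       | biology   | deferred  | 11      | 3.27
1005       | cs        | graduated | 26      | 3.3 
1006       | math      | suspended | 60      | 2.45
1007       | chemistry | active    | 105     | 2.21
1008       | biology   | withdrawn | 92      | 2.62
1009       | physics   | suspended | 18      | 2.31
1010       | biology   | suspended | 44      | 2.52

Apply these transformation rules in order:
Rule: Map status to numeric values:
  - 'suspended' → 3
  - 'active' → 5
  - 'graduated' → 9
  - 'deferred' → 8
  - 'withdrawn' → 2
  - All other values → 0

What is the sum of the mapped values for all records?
50

Step 1: Apply mapping to each record
Step 2: Count by status:
  'suspended': 4 records × 3 = 12
  'active': 2 records × 5 = 10
  'graduated': 2 records × 9 = 18
  'deferred': 1 records × 8 = 8
  'withdrawn': 1 records × 2 = 2
Step 3: Sum all mapped values = 50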